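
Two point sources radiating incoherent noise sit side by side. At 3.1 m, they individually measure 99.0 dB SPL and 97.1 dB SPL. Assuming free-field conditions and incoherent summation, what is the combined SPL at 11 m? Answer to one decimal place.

90.2 dB SPL

Combined at 3.1 m: 10·log₁₀(10^(99.0/10)+10^(97.1/10)) = 101.16 dB SPL.
Then apply −20·log₁₀(11/3.1) = -11.00 dB → 90.2 dB SPL.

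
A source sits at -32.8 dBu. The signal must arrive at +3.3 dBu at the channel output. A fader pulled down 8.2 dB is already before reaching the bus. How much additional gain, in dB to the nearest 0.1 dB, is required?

44.3 dB

The required make-up gain is the shortfall in the dB sum.
G = +3.3 − (-32.8) + 8.2 = 44.3 dB.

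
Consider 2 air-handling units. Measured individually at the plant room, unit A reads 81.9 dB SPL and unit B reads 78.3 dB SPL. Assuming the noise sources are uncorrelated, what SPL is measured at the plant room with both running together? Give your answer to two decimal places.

83.47 dB SPL

Uncorrelated sources add in intensity (power), not in dB.
L_total = 10·log₁₀(10^(81.9/10) + 10^(78.3/10)) = 10·log₁₀(222500000) = 83.47 dB SPL.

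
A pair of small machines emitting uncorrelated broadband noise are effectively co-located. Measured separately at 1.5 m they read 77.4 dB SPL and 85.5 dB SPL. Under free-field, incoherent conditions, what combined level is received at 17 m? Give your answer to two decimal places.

65.04 dB SPL

Combined at 1.5 m: 10·log₁₀(10^(77.4/10)+10^(85.5/10)) = 86.125 dB SPL.
Then apply −20·log₁₀(17/1.5) = -21.087 dB → 65.04 dB SPL.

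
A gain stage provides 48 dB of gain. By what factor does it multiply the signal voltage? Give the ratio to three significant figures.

251

Voltage ratio = 10^(dB/20).
10^(48/20) = 10^(2.400) = 251.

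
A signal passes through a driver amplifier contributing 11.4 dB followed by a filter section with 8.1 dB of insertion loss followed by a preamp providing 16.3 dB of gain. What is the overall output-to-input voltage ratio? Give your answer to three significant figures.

Net gain = 11.4 + (−8.1) + 16.3 = 19.6 dB.
Voltage ratio = 10^(19.6/20) = 9.55.

9.55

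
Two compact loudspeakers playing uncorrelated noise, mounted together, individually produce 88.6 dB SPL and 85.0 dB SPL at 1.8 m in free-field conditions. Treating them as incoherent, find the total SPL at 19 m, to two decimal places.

69.70 dB SPL

Combined at 1.8 m: 10·log₁₀(10^(88.6/10)+10^(85.0/10)) = 90.173 dB SPL.
Then apply −20·log₁₀(19/1.8) = -20.470 dB → 69.70 dB SPL.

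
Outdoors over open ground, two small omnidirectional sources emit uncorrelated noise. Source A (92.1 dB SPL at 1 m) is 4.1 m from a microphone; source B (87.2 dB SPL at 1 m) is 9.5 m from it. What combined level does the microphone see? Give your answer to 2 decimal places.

80.10 dB SPL

At the listener: L_A = 92.1 − 20·log₁₀(4.1) = 79.844 dB; L_B = 87.2 − 20·log₁₀(9.5) = 67.646 dB.
Combined: 10·log₁₀(10^(79.844/10)+10^(67.646/10)) = 80.10 dB SPL.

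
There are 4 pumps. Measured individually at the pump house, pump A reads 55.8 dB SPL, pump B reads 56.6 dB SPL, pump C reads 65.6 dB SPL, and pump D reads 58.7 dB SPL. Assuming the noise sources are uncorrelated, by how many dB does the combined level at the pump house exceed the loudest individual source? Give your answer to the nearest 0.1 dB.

1.6 dB

Add the sources as powers (linear), then convert back to dB:
L_total = 10·log₁₀(10^(55.8/10) + 10^(56.6/10) + 10^(65.6/10) + 10^(58.7/10)) = 67.17 dB SPL.
Excess over the loudest (65.6 dB): 67.17 − 65.6 = 1.6 dB.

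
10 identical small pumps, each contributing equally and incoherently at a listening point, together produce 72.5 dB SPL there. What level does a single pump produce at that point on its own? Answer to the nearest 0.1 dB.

62.5 dB SPL

10 equal incoherent sources add 10·log₁₀(10) = 10.00 dB over one source.
L_one = 72.5 − 10.00 = 62.5 dB SPL.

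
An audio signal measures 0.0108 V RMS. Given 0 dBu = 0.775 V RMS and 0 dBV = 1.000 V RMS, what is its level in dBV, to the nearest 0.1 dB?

dBV = 20·log₁₀(V / 1.000 V).
20·log₁₀(0.0108/1.000) = -39.3 dBV.

-39.3 dBV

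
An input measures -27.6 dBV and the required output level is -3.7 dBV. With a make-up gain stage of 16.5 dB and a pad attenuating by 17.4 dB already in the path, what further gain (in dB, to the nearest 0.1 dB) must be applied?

24.8 dB

The required make-up gain is the shortfall in the dB sum.
G = -3.7 − (-27.6) − 16.5 + 17.4 = 24.8 dB.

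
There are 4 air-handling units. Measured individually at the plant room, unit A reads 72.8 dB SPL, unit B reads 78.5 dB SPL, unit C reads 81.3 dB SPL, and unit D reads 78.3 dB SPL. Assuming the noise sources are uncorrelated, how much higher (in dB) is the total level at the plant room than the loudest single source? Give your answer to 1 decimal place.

Add the sources as powers (linear), then convert back to dB:
L_total = 10·log₁₀(10^(72.8/10) + 10^(78.5/10) + 10^(81.3/10) + 10^(78.3/10)) = 84.66 dB SPL.
Excess over the loudest (81.3 dB): 84.66 − 81.3 = 3.4 dB.

3.4 dB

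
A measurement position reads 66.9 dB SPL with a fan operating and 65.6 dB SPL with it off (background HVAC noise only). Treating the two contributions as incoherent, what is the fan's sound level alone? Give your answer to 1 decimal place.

Background correction is a power subtraction:
L_src = 10·log₁₀(10^(66.9/10) − 10^(65.6/10)) = 10·log₁₀(1267000) = 61.0 dB SPL.

61.0 dB SPL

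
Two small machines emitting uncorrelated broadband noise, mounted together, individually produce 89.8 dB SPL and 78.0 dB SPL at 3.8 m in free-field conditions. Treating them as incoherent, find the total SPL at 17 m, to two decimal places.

Combined at 3.8 m: 10·log₁₀(10^(89.8/10)+10^(78.0/10)) = 90.078 dB SPL.
Then apply −20·log₁₀(17/3.8) = -13.013 dB → 77.06 dB SPL.

77.06 dB SPL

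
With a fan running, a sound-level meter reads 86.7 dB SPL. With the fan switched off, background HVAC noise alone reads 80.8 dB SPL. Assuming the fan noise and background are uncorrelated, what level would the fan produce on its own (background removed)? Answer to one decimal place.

85.4 dB SPL

Background correction is a power subtraction:
L_src = 10·log₁₀(10^(86.7/10) − 10^(80.8/10)) = 10·log₁₀(347500000) = 85.4 dB SPL.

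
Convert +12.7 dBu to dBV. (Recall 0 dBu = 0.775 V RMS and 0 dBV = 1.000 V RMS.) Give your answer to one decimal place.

+10.5 dBV

The offset between the scales is 20·log₁₀(0.775/1.000) = −2.214 dB.
So dBV = +12.7 − 2.214 = +10.5 dBV.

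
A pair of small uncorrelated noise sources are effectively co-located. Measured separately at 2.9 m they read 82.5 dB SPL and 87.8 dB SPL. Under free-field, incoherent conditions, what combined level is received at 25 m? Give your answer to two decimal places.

70.21 dB SPL

Combined at 2.9 m: 10·log₁₀(10^(82.5/10)+10^(87.8/10)) = 88.923 dB SPL.
Then apply −20·log₁₀(25/2.9) = -18.711 dB → 70.21 dB SPL.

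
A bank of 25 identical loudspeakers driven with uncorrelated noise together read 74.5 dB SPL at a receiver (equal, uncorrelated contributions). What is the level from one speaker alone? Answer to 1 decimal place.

25 equal incoherent sources add 10·log₁₀(25) = 13.98 dB over one source.
L_one = 74.5 − 13.98 = 60.5 dB SPL.

60.5 dB SPL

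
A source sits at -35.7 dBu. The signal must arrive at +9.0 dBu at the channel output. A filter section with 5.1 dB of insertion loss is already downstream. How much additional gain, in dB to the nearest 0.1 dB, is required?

The required make-up gain is the shortfall in the dB sum.
G = +9.0 − (-35.7) + 5.1 = 49.8 dB.

49.8 dB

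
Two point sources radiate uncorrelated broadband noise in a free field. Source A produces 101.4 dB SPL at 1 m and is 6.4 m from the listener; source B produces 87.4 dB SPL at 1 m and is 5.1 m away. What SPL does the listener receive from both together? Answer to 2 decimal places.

At the listener: L_A = 101.4 − 20·log₁₀(6.4) = 85.276 dB; L_B = 87.4 − 20·log₁₀(5.1) = 73.249 dB.
Combined: 10·log₁₀(10^(85.276/10)+10^(73.249/10)) = 85.54 dB SPL.

85.54 dB SPL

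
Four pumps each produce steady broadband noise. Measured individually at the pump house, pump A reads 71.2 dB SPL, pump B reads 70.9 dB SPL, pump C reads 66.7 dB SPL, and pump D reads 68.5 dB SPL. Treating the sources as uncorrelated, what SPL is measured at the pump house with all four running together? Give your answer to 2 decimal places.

75.71 dB SPL

Uncorrelated sources add in intensity (power), not in dB.
L_total = 10·log₁₀(10^(71.2/10) + 10^(70.9/10) + 10^(66.7/10) + 10^(68.5/10)) = 10·log₁₀(37240000) = 75.71 dB SPL.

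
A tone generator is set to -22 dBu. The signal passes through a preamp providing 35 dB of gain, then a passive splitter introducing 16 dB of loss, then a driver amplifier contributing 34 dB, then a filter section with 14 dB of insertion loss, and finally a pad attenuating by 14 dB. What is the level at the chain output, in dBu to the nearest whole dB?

In dB, series stages simply add:
-22 + 35 − 16 + 34 − 14 − 14 = +3 dBu.

+3 dBu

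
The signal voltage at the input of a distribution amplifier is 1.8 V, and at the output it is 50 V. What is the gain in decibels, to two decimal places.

Voltage ratio → dB uses the 20·log₁₀ form:
20·log₁₀(50/1.8) = 20·log₁₀(27.78) = 28.87 dB.

28.87 dB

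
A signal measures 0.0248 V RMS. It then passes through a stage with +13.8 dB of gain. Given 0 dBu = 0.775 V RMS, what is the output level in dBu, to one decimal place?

Input level: 20·log₁₀(0.0248/0.775) = -29.90 dBu.
Output: -29.90 + 13.8 = -16.1 dBu.

-16.1 dBu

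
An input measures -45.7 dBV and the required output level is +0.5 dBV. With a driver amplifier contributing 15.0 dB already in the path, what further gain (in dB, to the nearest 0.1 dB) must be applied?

The required make-up gain is the shortfall in the dB sum.
G = +0.5 − (-45.7) − 15.0 = 31.2 dB.

31.2 dB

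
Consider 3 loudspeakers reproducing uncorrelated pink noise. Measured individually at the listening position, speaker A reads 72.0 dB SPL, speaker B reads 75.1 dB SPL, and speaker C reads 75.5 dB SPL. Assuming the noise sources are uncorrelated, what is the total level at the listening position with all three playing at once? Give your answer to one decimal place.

79.2 dB SPL

Incoherent sources sum as intensities:
L_total = 10·log₁₀(10^(72.0/10) + 10^(75.1/10) + 10^(75.5/10)) = 10·log₁₀(83690000) = 79.2 dB SPL.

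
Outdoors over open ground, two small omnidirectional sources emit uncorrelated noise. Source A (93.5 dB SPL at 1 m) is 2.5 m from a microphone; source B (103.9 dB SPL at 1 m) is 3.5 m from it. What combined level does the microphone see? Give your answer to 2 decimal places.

93.73 dB SPL

At the listener: L_A = 93.5 − 20·log₁₀(2.5) = 85.541 dB; L_B = 103.9 − 20·log₁₀(3.5) = 93.019 dB.
Combined: 10·log₁₀(10^(85.541/10)+10^(93.019/10)) = 93.73 dB SPL.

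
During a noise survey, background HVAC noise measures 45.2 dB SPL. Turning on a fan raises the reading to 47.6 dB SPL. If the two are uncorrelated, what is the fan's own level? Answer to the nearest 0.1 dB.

Subtract intensities: L_src = 10·log₁₀(10^(L_total/10) − 10^(L_bg/10)).
L_src = 10·log₁₀(10^(47.6/10) − 10^(45.2/10)) = 10·log₁₀(24430) = 43.9 dB SPL.

43.9 dB SPL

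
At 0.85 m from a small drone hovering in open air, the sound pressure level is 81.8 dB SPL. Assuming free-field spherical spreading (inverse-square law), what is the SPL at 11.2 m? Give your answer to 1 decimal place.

59.4 dB SPL

Free-field point source: level drops by 20·log₁₀ of the distance ratio.
ΔL = −20·log₁₀(11.2/0.85) = -22.40 dB, so L₂ = 81.8 + (-22.40) = 59.4 dB SPL.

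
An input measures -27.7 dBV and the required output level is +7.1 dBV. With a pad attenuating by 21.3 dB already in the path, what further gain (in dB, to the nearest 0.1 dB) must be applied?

56.1 dB

The required make-up gain is the shortfall in the dB sum.
G = +7.1 − (-27.7) + 21.3 = 56.1 dB.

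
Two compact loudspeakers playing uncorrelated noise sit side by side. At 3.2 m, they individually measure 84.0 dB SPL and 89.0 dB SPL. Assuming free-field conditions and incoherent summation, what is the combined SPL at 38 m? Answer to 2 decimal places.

68.70 dB SPL

Combined at 3.2 m: 10·log₁₀(10^(84.0/10)+10^(89.0/10)) = 90.193 dB SPL.
Then apply −20·log₁₀(38/3.2) = -21.493 dB → 68.70 dB SPL.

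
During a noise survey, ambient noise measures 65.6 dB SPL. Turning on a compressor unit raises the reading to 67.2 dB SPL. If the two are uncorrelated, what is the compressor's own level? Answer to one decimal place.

62.1 dB SPL

Remove the background by subtracting linear intensities:
L_src = 10·log₁₀(10^(67.2/10) − 10^(65.6/10)) = 10·log₁₀(1617000) = 62.1 dB SPL.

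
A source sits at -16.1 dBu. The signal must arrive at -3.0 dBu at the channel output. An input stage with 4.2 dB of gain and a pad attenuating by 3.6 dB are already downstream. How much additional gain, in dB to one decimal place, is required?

12.5 dB

The required make-up gain is the shortfall in the dB sum.
G = -3.0 − (-16.1) − 4.2 + 3.6 = 12.5 dB.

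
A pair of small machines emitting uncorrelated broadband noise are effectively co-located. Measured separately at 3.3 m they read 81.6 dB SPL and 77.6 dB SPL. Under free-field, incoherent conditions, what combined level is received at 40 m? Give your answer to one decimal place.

61.4 dB SPL

Combined at 3.3 m: 10·log₁₀(10^(81.6/10)+10^(77.6/10)) = 83.06 dB SPL.
Then apply −20·log₁₀(40/3.3) = -21.67 dB → 61.4 dB SPL.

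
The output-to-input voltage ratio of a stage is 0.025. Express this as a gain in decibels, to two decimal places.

For a voltage ratio, dB = 20·log₁₀(V₂/V₁).
20·log₁₀(0.025) = -32.04 dB.

-32.04 dB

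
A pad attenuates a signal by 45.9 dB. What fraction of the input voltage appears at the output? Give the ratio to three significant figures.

Voltage ratio = 10^(dB/20).
10^(-45.9/20) = 10^(-2.295) = 0.00507.

0.00507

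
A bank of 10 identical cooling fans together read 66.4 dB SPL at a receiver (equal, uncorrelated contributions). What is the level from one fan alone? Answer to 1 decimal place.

56.4 dB SPL

10 equal incoherent sources add 10·log₁₀(10) = 10.00 dB over one source.
L_one = 66.4 − 10.00 = 56.4 dB SPL.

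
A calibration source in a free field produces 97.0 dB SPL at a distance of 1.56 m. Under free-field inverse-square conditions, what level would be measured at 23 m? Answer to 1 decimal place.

Free-field point source: level drops by 20·log₁₀ of the distance ratio.
ΔL = −20·log₁₀(23/1.56) = -23.37 dB, so L₂ = 97.0 + (-23.37) = 73.6 dB SPL.

73.6 dB SPL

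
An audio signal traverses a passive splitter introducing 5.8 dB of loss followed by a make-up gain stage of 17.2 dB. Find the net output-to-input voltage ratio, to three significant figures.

Net gain = (−5.8) + 17.2 = 11.4 dB.
Voltage ratio = 10^(11.4/20) = 3.72.

3.72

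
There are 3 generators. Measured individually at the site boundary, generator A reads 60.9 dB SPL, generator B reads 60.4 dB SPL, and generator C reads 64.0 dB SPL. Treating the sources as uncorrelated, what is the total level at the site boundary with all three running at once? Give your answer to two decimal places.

Uncorrelated sources add in intensity (power), not in dB.
L_total = 10·log₁₀(10^(60.9/10) + 10^(60.4/10) + 10^(64.0/10)) = 10·log₁₀(4839000) = 66.85 dB SPL.

66.85 dB SPL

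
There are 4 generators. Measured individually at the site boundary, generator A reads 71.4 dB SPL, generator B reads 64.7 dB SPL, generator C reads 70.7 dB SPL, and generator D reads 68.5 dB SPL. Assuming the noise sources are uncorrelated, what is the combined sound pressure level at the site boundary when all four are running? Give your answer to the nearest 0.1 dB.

75.5 dB SPL

Add the sources as powers (linear), then convert back to dB:
L_total = 10·log₁₀(10^(71.4/10) + 10^(64.7/10) + 10^(70.7/10) + 10^(68.5/10)) = 10·log₁₀(35580000) = 75.5 dB SPL.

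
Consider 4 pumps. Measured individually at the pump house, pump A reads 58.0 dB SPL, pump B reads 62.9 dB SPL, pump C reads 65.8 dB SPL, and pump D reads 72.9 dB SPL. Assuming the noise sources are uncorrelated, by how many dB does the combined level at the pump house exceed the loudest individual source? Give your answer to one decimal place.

1.2 dB

Incoherent sources sum as intensities:
L_total = 10·log₁₀(10^(58.0/10) + 10^(62.9/10) + 10^(65.8/10) + 10^(72.9/10)) = 74.13 dB SPL.
Excess over the loudest (72.9 dB): 74.13 − 72.9 = 1.2 dB.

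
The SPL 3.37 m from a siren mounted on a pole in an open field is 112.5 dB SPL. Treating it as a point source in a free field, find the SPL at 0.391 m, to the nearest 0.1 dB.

131.2 dB SPL

Free-field point source: level drops by 20·log₁₀ of the distance ratio.
ΔL = −20·log₁₀(0.391/3.37) = 18.71 dB, so L₂ = 112.5 + (18.71) = 131.2 dB SPL.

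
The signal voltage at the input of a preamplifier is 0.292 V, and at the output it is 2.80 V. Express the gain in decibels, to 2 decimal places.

For a voltage ratio, dB = 20·log₁₀(V₂/V₁).
20·log₁₀(2.80/0.292) = 20·log₁₀(9.589) = 19.64 dB.

19.64 dB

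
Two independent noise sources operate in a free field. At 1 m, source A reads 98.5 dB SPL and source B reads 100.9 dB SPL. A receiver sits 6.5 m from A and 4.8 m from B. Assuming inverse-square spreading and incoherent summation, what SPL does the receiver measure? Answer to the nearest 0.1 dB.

88.5 dB SPL

At the listener: L_A = 98.5 − 20·log₁₀(6.5) = 82.24 dB; L_B = 100.9 − 20·log₁₀(4.8) = 87.28 dB.
Combined: 10·log₁₀(10^(82.24/10)+10^(87.28/10)) = 88.5 dB SPL.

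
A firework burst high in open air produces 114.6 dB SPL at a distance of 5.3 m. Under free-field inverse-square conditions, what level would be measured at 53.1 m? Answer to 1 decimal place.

Inverse-square spreading gives ΔL = −20·log₁₀(d₂/d₁).
ΔL = −20·log₁₀(53.1/5.3) = -20.02 dB, so L₂ = 114.6 + (-20.02) = 94.6 dB SPL.

94.6 dB SPL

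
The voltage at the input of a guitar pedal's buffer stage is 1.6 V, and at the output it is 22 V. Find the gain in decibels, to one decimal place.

22.8 dB

For a voltage ratio, dB = 20·log₁₀(V₂/V₁).
20·log₁₀(22/1.6) = 20·log₁₀(13.75) = 22.8 dB.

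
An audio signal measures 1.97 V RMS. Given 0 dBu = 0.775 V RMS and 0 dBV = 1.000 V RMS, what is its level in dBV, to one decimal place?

+5.9 dBV

dBV = 20·log₁₀(V / 1.000 V).
20·log₁₀(1.97/1.000) = +5.9 dBV.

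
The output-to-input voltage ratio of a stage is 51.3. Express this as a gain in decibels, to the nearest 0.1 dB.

Voltage is an amplitude quantity, so gain = 20·log₁₀(V_out/V_in).
20·log₁₀(51.3) = 34.2 dB.

34.2 dB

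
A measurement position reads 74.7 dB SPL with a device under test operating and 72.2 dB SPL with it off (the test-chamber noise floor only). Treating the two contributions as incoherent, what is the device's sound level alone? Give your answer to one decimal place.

71.1 dB SPL

Subtract intensities: L_src = 10·log₁₀(10^(L_total/10) − 10^(L_bg/10)).
L_src = 10·log₁₀(10^(74.7/10) − 10^(72.2/10)) = 10·log₁₀(12920000) = 71.1 dB SPL.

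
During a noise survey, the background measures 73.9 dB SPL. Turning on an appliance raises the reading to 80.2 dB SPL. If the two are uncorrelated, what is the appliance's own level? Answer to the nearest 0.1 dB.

79.0 dB SPL

Background correction is a power subtraction:
L_src = 10·log₁₀(10^(80.2/10) − 10^(73.9/10)) = 10·log₁₀(80170000) = 79.0 dB SPL.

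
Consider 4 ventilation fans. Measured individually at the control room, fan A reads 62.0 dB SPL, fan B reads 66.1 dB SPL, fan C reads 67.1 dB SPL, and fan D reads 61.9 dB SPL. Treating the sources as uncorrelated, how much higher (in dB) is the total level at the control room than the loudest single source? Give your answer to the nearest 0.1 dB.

3.8 dB

Incoherent sources sum as intensities:
L_total = 10·log₁₀(10^(62.0/10) + 10^(66.1/10) + 10^(67.1/10) + 10^(61.9/10)) = 70.91 dB SPL.
Excess over the loudest (67.1 dB): 70.91 − 67.1 = 3.8 dB.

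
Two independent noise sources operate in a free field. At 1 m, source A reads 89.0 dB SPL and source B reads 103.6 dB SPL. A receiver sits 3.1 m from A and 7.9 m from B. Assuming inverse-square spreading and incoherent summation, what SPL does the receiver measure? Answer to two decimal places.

At the listener: L_A = 89.0 − 20·log₁₀(3.1) = 79.173 dB; L_B = 103.6 − 20·log₁₀(7.9) = 85.647 dB.
Combined: 10·log₁₀(10^(79.173/10)+10^(85.647/10)) = 86.53 dB SPL.

86.53 dB SPL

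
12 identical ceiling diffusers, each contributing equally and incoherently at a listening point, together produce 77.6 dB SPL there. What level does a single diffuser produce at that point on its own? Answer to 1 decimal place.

66.8 dB SPL

12 equal incoherent sources add 10·log₁₀(12) = 10.79 dB over one source.
L_one = 77.6 − 10.79 = 66.8 dB SPL.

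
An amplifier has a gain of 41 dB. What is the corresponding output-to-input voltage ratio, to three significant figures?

112

Voltage ratio = 10^(dB/20).
10^(41/20) = 10^(2.050) = 112.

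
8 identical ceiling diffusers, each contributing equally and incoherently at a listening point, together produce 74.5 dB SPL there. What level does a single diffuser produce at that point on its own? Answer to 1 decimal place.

65.5 dB SPL

8 equal incoherent sources add 10·log₁₀(8) = 9.03 dB over one source.
L_one = 74.5 − 9.03 = 65.5 dB SPL.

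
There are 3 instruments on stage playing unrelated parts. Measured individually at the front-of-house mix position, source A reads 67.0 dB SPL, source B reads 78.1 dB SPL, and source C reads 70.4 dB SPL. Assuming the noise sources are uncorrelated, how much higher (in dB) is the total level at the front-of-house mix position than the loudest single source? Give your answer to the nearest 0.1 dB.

Uncorrelated sources add in intensity (power), not in dB.
L_total = 10·log₁₀(10^(67.0/10) + 10^(78.1/10) + 10^(70.4/10)) = 79.06 dB SPL.
Excess over the loudest (78.1 dB): 79.06 − 78.1 = 1.0 dB.

1.0 dB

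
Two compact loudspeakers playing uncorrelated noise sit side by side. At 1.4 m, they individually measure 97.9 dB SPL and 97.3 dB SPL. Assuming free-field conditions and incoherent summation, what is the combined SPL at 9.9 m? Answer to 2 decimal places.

83.63 dB SPL

Combined at 1.4 m: 10·log₁₀(10^(97.9/10)+10^(97.3/10)) = 100.621 dB SPL.
Then apply −20·log₁₀(9.9/1.4) = -16.990 dB → 83.63 dB SPL.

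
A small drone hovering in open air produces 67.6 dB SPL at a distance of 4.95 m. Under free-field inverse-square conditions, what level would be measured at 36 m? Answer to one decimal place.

50.4 dB SPL

Free-field point source: level drops by 20·log₁₀ of the distance ratio.
ΔL = −20·log₁₀(36/4.95) = -17.23 dB, so L₂ = 67.6 + (-17.23) = 50.4 dB SPL.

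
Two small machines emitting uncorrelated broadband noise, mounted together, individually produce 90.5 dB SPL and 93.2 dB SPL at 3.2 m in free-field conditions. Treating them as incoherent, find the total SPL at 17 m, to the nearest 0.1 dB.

Combined at 3.2 m: 10·log₁₀(10^(90.5/10)+10^(93.2/10)) = 95.07 dB SPL.
Then apply −20·log₁₀(17/3.2) = -14.51 dB → 80.6 dB SPL.

80.6 dB SPL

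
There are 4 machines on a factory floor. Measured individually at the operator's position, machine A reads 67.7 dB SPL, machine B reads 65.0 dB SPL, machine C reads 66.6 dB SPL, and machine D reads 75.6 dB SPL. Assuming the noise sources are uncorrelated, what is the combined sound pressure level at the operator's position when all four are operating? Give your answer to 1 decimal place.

Uncorrelated sources add in intensity (power), not in dB.
L_total = 10·log₁₀(10^(67.7/10) + 10^(65.0/10) + 10^(66.6/10) + 10^(75.6/10)) = 10·log₁₀(49930000) = 77.0 dB SPL.

77.0 dB SPL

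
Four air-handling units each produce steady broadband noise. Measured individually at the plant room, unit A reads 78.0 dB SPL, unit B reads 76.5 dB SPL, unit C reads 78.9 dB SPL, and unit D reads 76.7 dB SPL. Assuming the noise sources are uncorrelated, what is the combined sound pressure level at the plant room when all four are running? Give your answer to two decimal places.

83.66 dB SPL

Incoherent sources sum as intensities:
L_total = 10·log₁₀(10^(78.0/10) + 10^(76.5/10) + 10^(78.9/10) + 10^(76.7/10)) = 10·log₁₀(232200000) = 83.66 dB SPL.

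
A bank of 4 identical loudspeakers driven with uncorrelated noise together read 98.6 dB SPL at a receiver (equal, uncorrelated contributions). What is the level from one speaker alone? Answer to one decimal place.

92.6 dB SPL

4 equal incoherent sources add 10·log₁₀(4) = 6.02 dB over one source.
L_one = 98.6 − 6.02 = 92.6 dB SPL.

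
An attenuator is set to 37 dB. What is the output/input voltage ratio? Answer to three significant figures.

Voltage ratio = 10^(dB/20).
10^(-37/20) = 10^(-1.850) = 0.0141.

0.0141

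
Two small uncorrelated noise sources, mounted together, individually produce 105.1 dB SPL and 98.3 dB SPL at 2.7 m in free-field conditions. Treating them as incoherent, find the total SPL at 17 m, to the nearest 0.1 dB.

Combined at 2.7 m: 10·log₁₀(10^(105.1/10)+10^(98.3/10)) = 105.92 dB SPL.
Then apply −20·log₁₀(17/2.7) = -15.98 dB → 89.9 dB SPL.

89.9 dB SPL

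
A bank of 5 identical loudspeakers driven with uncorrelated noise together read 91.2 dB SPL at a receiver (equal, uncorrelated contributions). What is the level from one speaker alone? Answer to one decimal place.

5 equal incoherent sources add 10·log₁₀(5) = 6.99 dB over one source.
L_one = 91.2 − 6.99 = 84.2 dB SPL.

84.2 dB SPL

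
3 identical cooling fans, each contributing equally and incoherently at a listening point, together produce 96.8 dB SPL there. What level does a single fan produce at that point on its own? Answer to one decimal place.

3 equal incoherent sources add 10·log₁₀(3) = 4.77 dB over one source.
L_one = 96.8 − 4.77 = 92.0 dB SPL.

92.0 dB SPL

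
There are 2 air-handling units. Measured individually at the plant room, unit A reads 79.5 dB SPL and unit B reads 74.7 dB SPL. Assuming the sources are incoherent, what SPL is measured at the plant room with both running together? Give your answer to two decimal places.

80.74 dB SPL

Add the sources as powers (linear), then convert back to dB:
L_total = 10·log₁₀(10^(79.5/10) + 10^(74.7/10)) = 10·log₁₀(118600000) = 80.74 dB SPL.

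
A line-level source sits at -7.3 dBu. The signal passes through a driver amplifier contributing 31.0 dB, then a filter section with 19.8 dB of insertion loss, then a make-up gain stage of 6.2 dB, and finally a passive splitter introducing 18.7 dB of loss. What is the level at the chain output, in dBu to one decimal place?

-8.6 dBu

Gain stages sum in dB:
-7.3 + 31.0 − 19.8 + 6.2 − 18.7 = -8.6 dBu.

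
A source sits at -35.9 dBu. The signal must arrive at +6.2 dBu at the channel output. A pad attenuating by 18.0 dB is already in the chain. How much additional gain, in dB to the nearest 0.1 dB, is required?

The required make-up gain is the shortfall in the dB sum.
G = +6.2 − (-35.9) + 18.0 = 60.1 dB.

60.1 dB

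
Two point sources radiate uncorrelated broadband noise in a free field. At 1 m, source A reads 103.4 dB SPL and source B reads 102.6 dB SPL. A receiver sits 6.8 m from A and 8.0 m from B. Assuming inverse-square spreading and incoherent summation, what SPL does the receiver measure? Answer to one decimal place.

At the listener: L_A = 103.4 − 20·log₁₀(6.8) = 86.75 dB; L_B = 102.6 − 20·log₁₀(8.0) = 84.54 dB.
Combined: 10·log₁₀(10^(86.75/10)+10^(84.54/10)) = 88.8 dB SPL.

88.8 dB SPL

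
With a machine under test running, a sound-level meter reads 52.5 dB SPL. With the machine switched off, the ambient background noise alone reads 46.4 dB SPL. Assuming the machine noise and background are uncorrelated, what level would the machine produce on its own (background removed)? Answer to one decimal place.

Remove the background by subtracting linear intensities:
L_src = 10·log₁₀(10^(52.5/10) − 10^(46.4/10)) = 10·log₁₀(134200) = 51.3 dB SPL.

51.3 dB SPL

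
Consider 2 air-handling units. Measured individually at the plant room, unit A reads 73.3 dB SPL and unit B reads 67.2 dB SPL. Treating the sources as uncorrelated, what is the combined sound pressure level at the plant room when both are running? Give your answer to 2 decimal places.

74.25 dB SPL

Incoherent sources sum as intensities:
L_total = 10·log₁₀(10^(73.3/10) + 10^(67.2/10)) = 10·log₁₀(26630000) = 74.25 dB SPL.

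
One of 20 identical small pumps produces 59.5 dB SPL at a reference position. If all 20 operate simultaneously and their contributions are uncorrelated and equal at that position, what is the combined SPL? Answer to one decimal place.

20 equal incoherent sources raise the level by 10·log₁₀(20) = 13.01 dB.
L_total = 59.5 + 13.01 = 72.5 dB SPL.

72.5 dB SPL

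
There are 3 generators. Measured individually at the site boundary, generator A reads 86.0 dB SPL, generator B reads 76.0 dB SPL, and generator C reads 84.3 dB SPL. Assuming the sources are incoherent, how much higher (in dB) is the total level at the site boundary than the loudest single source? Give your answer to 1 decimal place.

Add the sources as powers (linear), then convert back to dB:
L_total = 10·log₁₀(10^(86.0/10) + 10^(76.0/10) + 10^(84.3/10)) = 88.49 dB SPL.
Excess over the loudest (86.0 dB): 88.49 − 86.0 = 2.5 dB.

2.5 dB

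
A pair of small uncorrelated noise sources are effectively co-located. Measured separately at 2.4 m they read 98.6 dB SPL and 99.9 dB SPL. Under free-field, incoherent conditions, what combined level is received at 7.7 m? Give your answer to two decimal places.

92.18 dB SPL

Combined at 2.4 m: 10·log₁₀(10^(98.6/10)+10^(99.9/10)) = 102.309 dB SPL.
Then apply −20·log₁₀(7.7/2.4) = -10.126 dB → 92.18 dB SPL.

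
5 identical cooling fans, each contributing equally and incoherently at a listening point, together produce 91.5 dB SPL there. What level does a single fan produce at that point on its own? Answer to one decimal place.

5 equal incoherent sources add 10·log₁₀(5) = 6.99 dB over one source.
L_one = 91.5 − 6.99 = 84.5 dB SPL.

84.5 dB SPL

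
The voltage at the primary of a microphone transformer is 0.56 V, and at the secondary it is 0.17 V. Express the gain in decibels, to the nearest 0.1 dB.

-10.4 dB

For a voltage ratio, dB = 20·log₁₀(V₂/V₁).
20·log₁₀(0.17/0.56) = 20·log₁₀(0.3036) = -10.4 dB.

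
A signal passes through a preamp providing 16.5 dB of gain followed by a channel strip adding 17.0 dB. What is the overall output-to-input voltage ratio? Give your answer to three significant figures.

47.3

Net gain = 16.5 + 17.0 = 33.5 dB.
Voltage ratio = 10^(33.5/20) = 47.3.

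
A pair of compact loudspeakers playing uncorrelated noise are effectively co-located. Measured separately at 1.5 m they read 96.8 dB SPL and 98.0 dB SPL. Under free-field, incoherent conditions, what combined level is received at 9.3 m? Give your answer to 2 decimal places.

84.60 dB SPL

Combined at 1.5 m: 10·log₁₀(10^(96.8/10)+10^(98.0/10)) = 100.452 dB SPL.
Then apply −20·log₁₀(9.3/1.5) = -15.848 dB → 84.60 dB SPL.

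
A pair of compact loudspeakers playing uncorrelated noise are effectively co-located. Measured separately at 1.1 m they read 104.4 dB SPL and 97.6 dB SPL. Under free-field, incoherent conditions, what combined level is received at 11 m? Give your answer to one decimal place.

Combined at 1.1 m: 10·log₁₀(10^(104.4/10)+10^(97.6/10)) = 105.22 dB SPL.
Then apply −20·log₁₀(11/1.1) = -20.00 dB → 85.2 dB SPL.

85.2 dB SPL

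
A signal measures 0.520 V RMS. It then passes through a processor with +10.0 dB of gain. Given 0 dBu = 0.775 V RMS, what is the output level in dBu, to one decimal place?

+6.5 dBu

Input level: 20·log₁₀(0.520/0.775) = -3.47 dBu.
Output: -3.47 + 10.0 = +6.5 dBu.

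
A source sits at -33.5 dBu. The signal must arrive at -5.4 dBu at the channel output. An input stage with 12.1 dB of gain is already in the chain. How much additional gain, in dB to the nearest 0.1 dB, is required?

16.0 dB

The required make-up gain is the shortfall in the dB sum.
G = -5.4 − (-33.5) − 12.1 = 16.0 dB.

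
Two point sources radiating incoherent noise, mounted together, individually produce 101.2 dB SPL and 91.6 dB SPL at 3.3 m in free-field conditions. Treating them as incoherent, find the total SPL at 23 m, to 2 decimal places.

84.79 dB SPL

Combined at 3.3 m: 10·log₁₀(10^(101.2/10)+10^(91.6/10)) = 101.652 dB SPL.
Then apply −20·log₁₀(23/3.3) = -16.864 dB → 84.79 dB SPL.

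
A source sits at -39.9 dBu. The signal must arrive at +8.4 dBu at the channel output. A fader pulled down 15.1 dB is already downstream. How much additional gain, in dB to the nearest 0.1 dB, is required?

63.4 dB

The required make-up gain is the shortfall in the dB sum.
G = +8.4 − (-39.9) + 15.1 = 63.4 dB.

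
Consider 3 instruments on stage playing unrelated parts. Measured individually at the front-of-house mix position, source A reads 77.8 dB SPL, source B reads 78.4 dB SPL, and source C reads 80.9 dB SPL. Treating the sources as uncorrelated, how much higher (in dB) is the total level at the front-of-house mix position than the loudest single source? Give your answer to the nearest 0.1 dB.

Add the sources as powers (linear), then convert back to dB:
L_total = 10·log₁₀(10^(77.8/10) + 10^(78.4/10) + 10^(80.9/10)) = 84.02 dB SPL.
Excess over the loudest (80.9 dB): 84.02 − 80.9 = 3.1 dB.

3.1 dB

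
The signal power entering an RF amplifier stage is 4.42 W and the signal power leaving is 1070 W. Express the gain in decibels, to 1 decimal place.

23.8 dB

Power ratio → dB uses the 10·log₁₀ form:
10·log₁₀(1070/4.42) = 10·log₁₀(242.1) = 23.8 dB.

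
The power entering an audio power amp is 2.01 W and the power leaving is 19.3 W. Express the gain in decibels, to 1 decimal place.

9.8 dB

Power ratio → dB uses the 10·log₁₀ form:
10·log₁₀(19.3/2.01) = 10·log₁₀(9.602) = 9.8 dB.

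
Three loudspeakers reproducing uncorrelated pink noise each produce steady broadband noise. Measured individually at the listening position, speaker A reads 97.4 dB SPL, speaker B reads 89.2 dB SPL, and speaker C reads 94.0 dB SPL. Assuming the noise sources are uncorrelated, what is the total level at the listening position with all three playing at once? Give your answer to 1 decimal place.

Incoherent sources sum as intensities:
L_total = 10·log₁₀(10^(97.4/10) + 10^(89.2/10) + 10^(94.0/10)) = 10·log₁₀(8839000000) = 99.5 dB SPL.

99.5 dB SPL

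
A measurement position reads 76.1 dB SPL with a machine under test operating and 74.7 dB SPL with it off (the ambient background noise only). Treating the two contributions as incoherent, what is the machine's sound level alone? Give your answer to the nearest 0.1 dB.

70.5 dB SPL

Remove the background by subtracting linear intensities:
L_src = 10·log₁₀(10^(76.1/10) − 10^(74.7/10)) = 10·log₁₀(11230000) = 70.5 dB SPL.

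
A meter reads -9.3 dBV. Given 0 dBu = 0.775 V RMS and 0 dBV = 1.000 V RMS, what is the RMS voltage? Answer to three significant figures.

V = 1.000 V × 10^(-9.3/20).
= 1.000 × 0.3428 = 0.343 V.

0.343 V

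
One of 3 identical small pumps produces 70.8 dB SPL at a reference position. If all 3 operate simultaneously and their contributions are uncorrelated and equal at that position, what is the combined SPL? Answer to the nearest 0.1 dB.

75.6 dB SPL

3 equal incoherent sources raise the level by 10·log₁₀(3) = 4.77 dB.
L_total = 70.8 + 4.77 = 75.6 dB SPL.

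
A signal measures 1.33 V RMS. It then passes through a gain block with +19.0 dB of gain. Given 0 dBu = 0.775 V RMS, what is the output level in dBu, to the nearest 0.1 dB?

+23.7 dBu

Input level: 20·log₁₀(1.33/0.775) = 4.69 dBu.
Output: 4.69 + 19.0 = +23.7 dBu.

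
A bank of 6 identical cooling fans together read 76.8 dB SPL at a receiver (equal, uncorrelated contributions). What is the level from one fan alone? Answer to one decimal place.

6 equal incoherent sources add 10·log₁₀(6) = 7.78 dB over one source.
L_one = 76.8 − 7.78 = 69.0 dB SPL.

69.0 dB SPL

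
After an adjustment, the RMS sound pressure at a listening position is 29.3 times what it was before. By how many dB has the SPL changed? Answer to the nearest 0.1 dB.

SPL change from a pressure ratio uses the 20·log₁₀ form:
20·log₁₀(29.3) = 29.3 dB.

29.3 dB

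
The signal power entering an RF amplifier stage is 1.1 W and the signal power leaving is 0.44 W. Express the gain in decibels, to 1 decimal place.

-4.0 dB

Power ratio → dB uses the 10·log₁₀ form:
10·log₁₀(0.44/1.1) = 10·log₁₀(0.4000) = -4.0 dB.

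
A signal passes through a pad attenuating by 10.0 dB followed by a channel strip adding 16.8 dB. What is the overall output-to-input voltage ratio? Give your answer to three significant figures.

Net gain = (−10.0) + 16.8 = 6.8 dB.
Voltage ratio = 10^(6.8/20) = 2.19.

2.19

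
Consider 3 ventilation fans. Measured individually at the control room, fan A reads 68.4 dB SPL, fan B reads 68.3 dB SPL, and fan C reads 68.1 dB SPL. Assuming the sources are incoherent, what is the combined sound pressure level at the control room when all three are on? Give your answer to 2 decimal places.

73.04 dB SPL

Incoherent sources sum as intensities:
L_total = 10·log₁₀(10^(68.4/10) + 10^(68.3/10) + 10^(68.1/10)) = 10·log₁₀(20140000) = 73.04 dB SPL.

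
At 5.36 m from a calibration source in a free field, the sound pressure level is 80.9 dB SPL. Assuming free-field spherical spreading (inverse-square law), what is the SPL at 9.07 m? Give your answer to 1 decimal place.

76.3 dB SPL

Inverse-square spreading gives ΔL = −20·log₁₀(d₂/d₁).
ΔL = −20·log₁₀(9.07/5.36) = -4.57 dB, so L₂ = 80.9 + (-4.57) = 76.3 dB SPL.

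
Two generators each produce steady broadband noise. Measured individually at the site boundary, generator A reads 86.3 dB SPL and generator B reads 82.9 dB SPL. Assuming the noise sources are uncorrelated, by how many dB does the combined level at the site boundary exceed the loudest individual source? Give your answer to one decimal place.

Incoherent sources sum as intensities:
L_total = 10·log₁₀(10^(86.3/10) + 10^(82.9/10)) = 87.93 dB SPL.
Excess over the loudest (86.3 dB): 87.93 − 86.3 = 1.6 dB.

1.6 dB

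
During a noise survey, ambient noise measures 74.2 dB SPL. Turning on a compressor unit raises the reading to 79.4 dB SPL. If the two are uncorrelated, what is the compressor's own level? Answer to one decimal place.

77.8 dB SPL

Subtract intensities: L_src = 10·log₁₀(10^(L_total/10) − 10^(L_bg/10)).
L_src = 10·log₁₀(10^(79.4/10) − 10^(74.2/10)) = 10·log₁₀(60790000) = 77.8 dB SPL.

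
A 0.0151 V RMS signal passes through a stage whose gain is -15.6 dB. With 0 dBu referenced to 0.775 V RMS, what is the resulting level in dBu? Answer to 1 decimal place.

-49.8 dBu

Input level: 20·log₁₀(0.0151/0.775) = -34.21 dBu.
Output: -34.21 − 15.6 = -49.8 dBu.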